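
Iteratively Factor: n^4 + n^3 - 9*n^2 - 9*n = (n)*(n^3 + n^2 - 9*n - 9) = n*(n + 3)*(n^2 - 2*n - 3) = n*(n + 1)*(n + 3)*(n - 3)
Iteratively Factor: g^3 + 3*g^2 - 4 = (g - 1)*(g^2 + 4*g + 4) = (g - 1)*(g + 2)*(g + 2)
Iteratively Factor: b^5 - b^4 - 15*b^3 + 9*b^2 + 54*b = (b - 3)*(b^4 + 2*b^3 - 9*b^2 - 18*b) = (b - 3)^2*(b^3 + 5*b^2 + 6*b) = b*(b - 3)^2*(b^2 + 5*b + 6) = b*(b - 3)^2*(b + 2)*(b + 3)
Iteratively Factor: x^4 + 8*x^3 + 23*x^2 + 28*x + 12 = (x + 3)*(x^3 + 5*x^2 + 8*x + 4) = (x + 1)*(x + 3)*(x^2 + 4*x + 4) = (x + 1)*(x + 2)*(x + 3)*(x + 2)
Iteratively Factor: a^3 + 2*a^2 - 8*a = (a)*(a^2 + 2*a - 8) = a*(a + 4)*(a - 2)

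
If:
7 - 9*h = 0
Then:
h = 7/9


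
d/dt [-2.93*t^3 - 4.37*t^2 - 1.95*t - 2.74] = -8.79*t^2 - 8.74*t - 1.95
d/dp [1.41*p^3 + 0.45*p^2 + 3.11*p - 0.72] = 4.23*p^2 + 0.9*p + 3.11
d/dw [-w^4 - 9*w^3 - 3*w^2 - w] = -4*w^3 - 27*w^2 - 6*w - 1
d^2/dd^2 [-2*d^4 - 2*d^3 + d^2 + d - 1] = -24*d^2 - 12*d + 2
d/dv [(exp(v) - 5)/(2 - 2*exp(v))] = -1/(2*sinh(v/2)^2)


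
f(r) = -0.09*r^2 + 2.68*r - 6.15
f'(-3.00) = 3.22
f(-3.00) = -15.00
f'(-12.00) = 4.84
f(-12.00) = -51.27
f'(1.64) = 2.38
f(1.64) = -2.00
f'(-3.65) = 3.34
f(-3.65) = -17.13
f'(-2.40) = 3.11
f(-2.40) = -13.10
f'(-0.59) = 2.79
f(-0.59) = -7.76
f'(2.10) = 2.30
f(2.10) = -0.92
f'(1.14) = 2.47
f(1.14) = -3.21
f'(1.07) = 2.49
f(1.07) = -3.39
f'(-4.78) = 3.54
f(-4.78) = -21.02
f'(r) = 2.68 - 0.18*r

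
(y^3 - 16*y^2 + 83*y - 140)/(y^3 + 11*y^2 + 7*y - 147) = (y^3 - 16*y^2 + 83*y - 140)/(y^3 + 11*y^2 + 7*y - 147)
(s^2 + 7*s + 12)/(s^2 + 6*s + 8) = (s + 3)/(s + 2)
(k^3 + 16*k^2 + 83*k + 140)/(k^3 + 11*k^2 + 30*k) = (k^2 + 11*k + 28)/(k*(k + 6))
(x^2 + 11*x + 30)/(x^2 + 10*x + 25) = (x + 6)/(x + 5)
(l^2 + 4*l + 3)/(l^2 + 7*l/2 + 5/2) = 2*(l + 3)/(2*l + 5)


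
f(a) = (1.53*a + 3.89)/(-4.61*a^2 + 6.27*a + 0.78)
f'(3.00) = 0.31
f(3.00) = -0.39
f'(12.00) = 0.00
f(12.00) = -0.04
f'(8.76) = 0.01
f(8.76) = -0.06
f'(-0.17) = -165.60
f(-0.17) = -8.66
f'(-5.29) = -0.00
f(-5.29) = 0.03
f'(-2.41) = -0.04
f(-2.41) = -0.00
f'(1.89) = 4.74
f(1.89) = -1.77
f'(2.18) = 1.59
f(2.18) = -0.97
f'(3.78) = 0.12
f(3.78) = -0.23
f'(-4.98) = -0.00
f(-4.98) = 0.03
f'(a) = (1.53*a + 3.89)*(9.22*a - 6.27)/(-4.61*a^2 + 6.27*a + 0.78)^2 + 1.53/(-4.61*a^2 + 6.27*a + 0.78) = (7.0533*a^2 + 35.8658*a - 23.1969)/(21.2521*a^4 - 57.8094*a^3 + 32.1213*a^2 + 9.7812*a + 0.6084)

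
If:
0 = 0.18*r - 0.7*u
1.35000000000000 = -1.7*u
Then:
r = -3.09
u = -0.79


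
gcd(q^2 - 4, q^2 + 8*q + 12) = q + 2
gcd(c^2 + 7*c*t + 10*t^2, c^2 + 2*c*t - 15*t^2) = c + 5*t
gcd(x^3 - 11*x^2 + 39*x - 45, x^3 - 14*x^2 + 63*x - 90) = x^2 - 8*x + 15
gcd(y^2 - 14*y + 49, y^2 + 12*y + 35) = 1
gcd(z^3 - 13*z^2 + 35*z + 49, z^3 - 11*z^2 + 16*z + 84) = z - 7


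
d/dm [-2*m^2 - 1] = -4*m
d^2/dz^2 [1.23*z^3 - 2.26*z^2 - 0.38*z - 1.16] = 7.38*z - 4.52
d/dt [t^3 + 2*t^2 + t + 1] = 3*t^2 + 4*t + 1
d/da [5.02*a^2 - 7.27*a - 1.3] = 10.04*a - 7.27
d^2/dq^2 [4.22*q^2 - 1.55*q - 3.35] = 8.44000000000000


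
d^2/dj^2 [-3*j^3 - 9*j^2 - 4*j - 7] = -18*j - 18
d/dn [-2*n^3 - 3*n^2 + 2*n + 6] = -6*n^2 - 6*n + 2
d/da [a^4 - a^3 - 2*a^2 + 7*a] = 4*a^3 - 3*a^2 - 4*a + 7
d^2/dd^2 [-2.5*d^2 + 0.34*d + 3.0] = -5.00000000000000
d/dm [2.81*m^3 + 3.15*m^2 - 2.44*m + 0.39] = 8.43*m^2 + 6.3*m - 2.44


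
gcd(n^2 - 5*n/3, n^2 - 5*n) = n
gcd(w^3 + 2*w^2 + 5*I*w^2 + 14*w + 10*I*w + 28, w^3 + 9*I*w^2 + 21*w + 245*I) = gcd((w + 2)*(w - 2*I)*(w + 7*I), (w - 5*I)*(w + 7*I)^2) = w + 7*I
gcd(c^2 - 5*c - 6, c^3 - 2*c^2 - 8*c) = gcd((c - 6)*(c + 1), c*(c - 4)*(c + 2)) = 1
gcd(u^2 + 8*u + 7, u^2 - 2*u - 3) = u + 1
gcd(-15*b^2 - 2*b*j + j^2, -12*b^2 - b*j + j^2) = 3*b + j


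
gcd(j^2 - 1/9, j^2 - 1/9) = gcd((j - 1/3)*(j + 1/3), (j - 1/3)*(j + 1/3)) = j^2 - 1/9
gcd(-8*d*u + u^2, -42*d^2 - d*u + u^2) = 1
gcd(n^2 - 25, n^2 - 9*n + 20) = n - 5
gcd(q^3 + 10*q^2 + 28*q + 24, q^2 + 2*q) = q + 2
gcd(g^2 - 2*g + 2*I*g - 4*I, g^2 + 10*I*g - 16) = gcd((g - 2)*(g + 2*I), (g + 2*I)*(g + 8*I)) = g + 2*I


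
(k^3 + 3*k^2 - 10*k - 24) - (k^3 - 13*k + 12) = 3*k^2 + 3*k - 36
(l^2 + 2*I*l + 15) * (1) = l^2 + 2*I*l + 15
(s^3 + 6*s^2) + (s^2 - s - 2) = s^3 + 7*s^2 - s - 2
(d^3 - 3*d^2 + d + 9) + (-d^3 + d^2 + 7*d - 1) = -2*d^2 + 8*d + 8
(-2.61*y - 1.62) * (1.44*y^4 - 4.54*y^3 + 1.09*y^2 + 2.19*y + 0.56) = -3.7584*y^5 + 9.5166*y^4 + 4.5099*y^3 - 7.4817*y^2 - 5.0094*y - 0.9072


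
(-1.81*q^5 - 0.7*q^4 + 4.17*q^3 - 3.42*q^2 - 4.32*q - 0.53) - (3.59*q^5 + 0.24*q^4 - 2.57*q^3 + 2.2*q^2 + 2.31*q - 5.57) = -5.4*q^5 - 0.94*q^4 + 6.74*q^3 - 5.62*q^2 - 6.63*q + 5.04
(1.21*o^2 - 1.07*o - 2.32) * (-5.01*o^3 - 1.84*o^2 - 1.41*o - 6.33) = -6.0621*o^5 + 3.1343*o^4 + 11.8859*o^3 - 1.8818*o^2 + 10.0443*o + 14.6856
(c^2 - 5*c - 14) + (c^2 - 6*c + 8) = 2*c^2 - 11*c - 6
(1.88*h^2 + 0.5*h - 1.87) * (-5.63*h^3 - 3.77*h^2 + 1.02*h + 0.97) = -10.5844*h^5 - 9.9026*h^4 + 10.5607*h^3 + 9.3835*h^2 - 1.4224*h - 1.8139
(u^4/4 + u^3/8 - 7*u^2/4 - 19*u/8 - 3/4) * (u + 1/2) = u^5/4 + u^4/4 - 27*u^3/16 - 13*u^2/4 - 31*u/16 - 3/8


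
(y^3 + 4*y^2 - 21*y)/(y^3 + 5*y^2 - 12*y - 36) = y*(y + 7)/(y^2 + 8*y + 12)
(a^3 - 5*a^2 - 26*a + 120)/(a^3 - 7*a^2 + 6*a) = (a^2 + a - 20)/(a*(a - 1))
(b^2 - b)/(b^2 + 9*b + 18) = b*(b - 1)/(b^2 + 9*b + 18)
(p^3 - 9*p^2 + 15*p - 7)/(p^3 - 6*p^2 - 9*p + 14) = (p - 1)/(p + 2)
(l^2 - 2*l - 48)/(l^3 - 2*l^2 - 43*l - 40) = (l + 6)/(l^2 + 6*l + 5)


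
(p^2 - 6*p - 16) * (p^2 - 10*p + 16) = p^4 - 16*p^3 + 60*p^2 + 64*p - 256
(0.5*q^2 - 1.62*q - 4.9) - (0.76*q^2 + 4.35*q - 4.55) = -0.26*q^2 - 5.97*q - 0.350000000000001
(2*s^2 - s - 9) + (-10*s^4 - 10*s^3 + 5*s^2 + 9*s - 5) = -10*s^4 - 10*s^3 + 7*s^2 + 8*s - 14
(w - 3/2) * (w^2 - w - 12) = w^3 - 5*w^2/2 - 21*w/2 + 18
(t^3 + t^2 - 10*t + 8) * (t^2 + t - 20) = t^5 + 2*t^4 - 29*t^3 - 22*t^2 + 208*t - 160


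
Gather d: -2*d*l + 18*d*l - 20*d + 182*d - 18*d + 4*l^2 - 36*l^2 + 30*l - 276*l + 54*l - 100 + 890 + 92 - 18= d*(16*l + 144) - 32*l^2 - 192*l + 864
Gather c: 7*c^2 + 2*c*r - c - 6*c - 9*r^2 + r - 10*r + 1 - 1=7*c^2 + c*(2*r - 7) - 9*r^2 - 9*r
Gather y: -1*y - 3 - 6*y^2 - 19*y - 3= -6*y^2 - 20*y - 6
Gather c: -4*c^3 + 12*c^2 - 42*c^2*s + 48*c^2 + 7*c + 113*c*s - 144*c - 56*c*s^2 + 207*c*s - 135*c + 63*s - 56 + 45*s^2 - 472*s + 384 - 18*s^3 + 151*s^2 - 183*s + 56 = -4*c^3 + c^2*(60 - 42*s) + c*(-56*s^2 + 320*s - 272) - 18*s^3 + 196*s^2 - 592*s + 384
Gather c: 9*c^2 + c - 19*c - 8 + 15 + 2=9*c^2 - 18*c + 9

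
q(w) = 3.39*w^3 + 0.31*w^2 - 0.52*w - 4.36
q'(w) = 10.17*w^2 + 0.62*w - 0.52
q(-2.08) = -32.44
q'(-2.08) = 42.19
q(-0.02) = -4.35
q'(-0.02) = -0.53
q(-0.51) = -4.46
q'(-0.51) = 1.81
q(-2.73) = -69.60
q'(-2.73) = 73.58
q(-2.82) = -76.45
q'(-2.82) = 78.61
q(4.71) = 354.28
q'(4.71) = 228.01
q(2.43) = 44.85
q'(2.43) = 61.04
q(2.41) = 43.64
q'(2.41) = 60.04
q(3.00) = 88.40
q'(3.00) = 92.87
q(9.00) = 2487.38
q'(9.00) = 828.83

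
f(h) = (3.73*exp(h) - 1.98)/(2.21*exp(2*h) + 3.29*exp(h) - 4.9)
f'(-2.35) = -0.05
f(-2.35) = 0.36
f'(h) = (3.73*exp(h) - 1.98)*(-4.42*exp(2*h) - 3.29*exp(h))/(2.21*exp(2*h) + 3.29*exp(h) - 4.9)^2 + 3.73*exp(h)/(2.21*exp(2*h) + 3.29*exp(h) - 4.9) = (-8.2433*exp(2*h) + 8.7516*exp(h) - 11.7628)*exp(h)/(4.8841*exp(4*h) + 14.5418*exp(3*h) - 10.8339*exp(2*h) - 32.242*exp(h) + 24.01)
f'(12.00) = 0.00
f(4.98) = 0.01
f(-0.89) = 0.14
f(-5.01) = 0.40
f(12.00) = 0.00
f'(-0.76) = -0.53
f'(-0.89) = -0.39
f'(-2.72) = -0.03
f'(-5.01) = -0.00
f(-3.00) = 0.38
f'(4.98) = -0.01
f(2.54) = 0.12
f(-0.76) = 0.08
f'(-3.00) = -0.03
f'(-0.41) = -2.09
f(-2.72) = 0.37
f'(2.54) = -0.10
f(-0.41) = -0.28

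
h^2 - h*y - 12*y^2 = (h - 4*y)*(h + 3*y)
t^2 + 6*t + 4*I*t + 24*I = (t + 6)*(t + 4*I)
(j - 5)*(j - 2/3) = j^2 - 17*j/3 + 10/3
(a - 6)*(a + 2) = a^2 - 4*a - 12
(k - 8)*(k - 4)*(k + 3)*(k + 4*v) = k^4 + 4*k^3*v - 9*k^3 - 36*k^2*v - 4*k^2 - 16*k*v + 96*k + 384*v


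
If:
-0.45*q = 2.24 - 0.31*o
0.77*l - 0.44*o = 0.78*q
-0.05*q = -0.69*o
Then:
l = -5.52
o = -0.38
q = -5.24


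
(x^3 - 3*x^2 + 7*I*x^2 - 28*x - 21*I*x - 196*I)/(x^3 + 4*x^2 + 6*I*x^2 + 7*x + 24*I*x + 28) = (x - 7)/(x - I)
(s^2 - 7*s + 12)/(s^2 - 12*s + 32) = (s - 3)/(s - 8)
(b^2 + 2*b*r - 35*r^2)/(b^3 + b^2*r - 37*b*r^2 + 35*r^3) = 1/(b - r)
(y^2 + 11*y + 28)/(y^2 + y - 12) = (y + 7)/(y - 3)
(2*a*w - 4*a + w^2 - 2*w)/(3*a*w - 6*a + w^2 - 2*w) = (2*a + w)/(3*a + w)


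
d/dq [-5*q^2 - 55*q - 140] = -10*q - 55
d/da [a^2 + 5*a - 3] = 2*a + 5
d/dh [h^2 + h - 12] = 2*h + 1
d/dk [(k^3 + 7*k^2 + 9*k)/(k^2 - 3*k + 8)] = (k^4 - 6*k^3 - 6*k^2 + 112*k + 72)/(k^4 - 6*k^3 + 25*k^2 - 48*k + 64)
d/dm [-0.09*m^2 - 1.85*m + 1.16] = -0.18*m - 1.85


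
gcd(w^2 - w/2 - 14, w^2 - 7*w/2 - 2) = w - 4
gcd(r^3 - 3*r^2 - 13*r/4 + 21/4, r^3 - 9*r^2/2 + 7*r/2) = r^2 - 9*r/2 + 7/2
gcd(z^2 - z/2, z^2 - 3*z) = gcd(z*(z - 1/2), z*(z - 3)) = z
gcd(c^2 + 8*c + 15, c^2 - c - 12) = c + 3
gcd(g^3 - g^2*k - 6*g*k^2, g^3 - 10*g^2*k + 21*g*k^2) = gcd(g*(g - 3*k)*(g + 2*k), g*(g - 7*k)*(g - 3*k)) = g^2 - 3*g*k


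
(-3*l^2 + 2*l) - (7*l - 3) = -3*l^2 - 5*l + 3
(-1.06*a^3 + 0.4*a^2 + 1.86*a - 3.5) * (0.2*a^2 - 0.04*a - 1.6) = -0.212*a^5 + 0.1224*a^4 + 2.052*a^3 - 1.4144*a^2 - 2.836*a + 5.6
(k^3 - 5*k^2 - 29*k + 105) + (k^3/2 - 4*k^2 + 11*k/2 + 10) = 3*k^3/2 - 9*k^2 - 47*k/2 + 115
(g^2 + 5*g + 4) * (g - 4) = g^3 + g^2 - 16*g - 16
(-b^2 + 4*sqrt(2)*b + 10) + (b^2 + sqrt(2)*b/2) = 9*sqrt(2)*b/2 + 10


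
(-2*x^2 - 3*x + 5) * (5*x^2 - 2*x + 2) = -10*x^4 - 11*x^3 + 27*x^2 - 16*x + 10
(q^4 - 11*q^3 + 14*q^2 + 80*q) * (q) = q^5 - 11*q^4 + 14*q^3 + 80*q^2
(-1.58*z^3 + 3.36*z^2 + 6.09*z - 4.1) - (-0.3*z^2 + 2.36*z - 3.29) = -1.58*z^3 + 3.66*z^2 + 3.73*z - 0.81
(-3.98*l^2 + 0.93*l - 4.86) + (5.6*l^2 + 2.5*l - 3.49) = 1.62*l^2 + 3.43*l - 8.35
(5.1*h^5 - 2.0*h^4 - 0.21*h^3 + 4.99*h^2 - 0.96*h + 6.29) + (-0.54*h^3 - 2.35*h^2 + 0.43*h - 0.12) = 5.1*h^5 - 2.0*h^4 - 0.75*h^3 + 2.64*h^2 - 0.53*h + 6.17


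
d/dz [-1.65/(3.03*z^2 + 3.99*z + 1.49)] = (9.999*z + 6.5835)/(3.03*z^2 + 3.99*z + 1.49)^2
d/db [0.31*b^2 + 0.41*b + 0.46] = 0.62*b + 0.41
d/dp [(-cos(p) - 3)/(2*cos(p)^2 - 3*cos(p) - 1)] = (-12*cos(p) - cos(2*p) + 7)*sin(p)/(3*cos(p) - cos(2*p))^2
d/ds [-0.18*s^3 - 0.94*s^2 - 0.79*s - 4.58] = -0.54*s^2 - 1.88*s - 0.79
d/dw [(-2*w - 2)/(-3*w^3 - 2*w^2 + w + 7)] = 2*(3*w^3 + 2*w^2 - w - (w + 1)*(9*w^2 + 4*w - 1) - 7)/(3*w^3 + 2*w^2 - w - 7)^2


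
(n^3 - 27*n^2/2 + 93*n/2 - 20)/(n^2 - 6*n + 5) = (n^2 - 17*n/2 + 4)/(n - 1)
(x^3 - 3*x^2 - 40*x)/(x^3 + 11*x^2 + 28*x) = (x^2 - 3*x - 40)/(x^2 + 11*x + 28)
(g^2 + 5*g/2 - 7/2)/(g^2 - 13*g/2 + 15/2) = (2*g^2 + 5*g - 7)/(2*g^2 - 13*g + 15)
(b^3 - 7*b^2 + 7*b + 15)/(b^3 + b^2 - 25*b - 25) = (b - 3)/(b + 5)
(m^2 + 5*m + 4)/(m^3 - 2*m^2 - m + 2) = (m + 4)/(m^2 - 3*m + 2)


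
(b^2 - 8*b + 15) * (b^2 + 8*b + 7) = b^4 - 42*b^2 + 64*b + 105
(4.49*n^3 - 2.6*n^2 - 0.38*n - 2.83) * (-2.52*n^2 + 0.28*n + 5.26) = -11.3148*n^5 + 7.8092*n^4 + 23.847*n^3 - 6.6508*n^2 - 2.7912*n - 14.8858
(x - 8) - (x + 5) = -13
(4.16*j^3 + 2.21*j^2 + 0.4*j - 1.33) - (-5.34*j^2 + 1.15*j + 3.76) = 4.16*j^3 + 7.55*j^2 - 0.75*j - 5.09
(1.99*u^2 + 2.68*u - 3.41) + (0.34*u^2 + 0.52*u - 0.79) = 2.33*u^2 + 3.2*u - 4.2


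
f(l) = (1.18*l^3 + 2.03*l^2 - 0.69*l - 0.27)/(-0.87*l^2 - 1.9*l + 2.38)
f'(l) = (1.74*l + 1.9)*(1.18*l^3 + 2.03*l^2 - 0.69*l - 0.27)/(-0.87*l^2 - 1.9*l + 2.38)^2 + (3.54*l^2 + 4.06*l - 0.69)/(-0.87*l^2 - 1.9*l + 2.38)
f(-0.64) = 0.21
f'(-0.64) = -0.52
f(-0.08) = -0.08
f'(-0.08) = -0.45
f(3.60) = -5.00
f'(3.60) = -1.21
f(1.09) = -4.03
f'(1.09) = 10.14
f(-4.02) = 10.23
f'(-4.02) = 2.95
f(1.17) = -3.47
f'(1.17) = 4.61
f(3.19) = -4.51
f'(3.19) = -1.17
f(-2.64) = -4.51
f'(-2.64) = 19.08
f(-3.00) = -47.16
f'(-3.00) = 702.24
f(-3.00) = -47.16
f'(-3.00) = 702.24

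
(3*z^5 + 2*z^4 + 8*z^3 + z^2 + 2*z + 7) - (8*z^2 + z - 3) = 3*z^5 + 2*z^4 + 8*z^3 - 7*z^2 + z + 10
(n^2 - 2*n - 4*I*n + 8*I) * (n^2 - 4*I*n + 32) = n^4 - 2*n^3 - 8*I*n^3 + 16*n^2 + 16*I*n^2 - 32*n - 128*I*n + 256*I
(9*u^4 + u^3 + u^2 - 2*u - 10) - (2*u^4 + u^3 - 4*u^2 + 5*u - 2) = 7*u^4 + 5*u^2 - 7*u - 8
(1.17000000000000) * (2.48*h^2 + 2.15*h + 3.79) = 2.9016*h^2 + 2.5155*h + 4.4343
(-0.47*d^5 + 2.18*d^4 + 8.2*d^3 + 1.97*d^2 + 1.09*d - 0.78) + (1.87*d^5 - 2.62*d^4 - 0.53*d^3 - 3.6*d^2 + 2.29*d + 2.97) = 1.4*d^5 - 0.44*d^4 + 7.67*d^3 - 1.63*d^2 + 3.38*d + 2.19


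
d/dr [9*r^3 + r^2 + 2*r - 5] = 27*r^2 + 2*r + 2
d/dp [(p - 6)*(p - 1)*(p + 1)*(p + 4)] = 4*p^3 - 6*p^2 - 50*p + 2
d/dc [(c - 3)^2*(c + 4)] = (c - 3)*(3*c + 5)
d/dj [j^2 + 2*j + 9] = 2*j + 2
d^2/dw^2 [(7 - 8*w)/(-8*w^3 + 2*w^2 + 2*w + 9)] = 4*(768*w^5 - 1536*w^4 + 528*w^3 + 1854*w^2 - 1014*w - 23)/(512*w^9 - 384*w^8 - 288*w^7 - 1544*w^6 + 936*w^5 + 732*w^4 + 1720*w^3 - 594*w^2 - 486*w - 729)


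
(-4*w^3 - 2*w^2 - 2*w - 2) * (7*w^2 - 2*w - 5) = -28*w^5 - 6*w^4 + 10*w^3 + 14*w + 10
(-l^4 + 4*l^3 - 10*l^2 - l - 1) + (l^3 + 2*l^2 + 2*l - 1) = -l^4 + 5*l^3 - 8*l^2 + l - 2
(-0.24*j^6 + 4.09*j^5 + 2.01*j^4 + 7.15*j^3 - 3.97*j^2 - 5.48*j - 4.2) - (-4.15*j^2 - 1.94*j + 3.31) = -0.24*j^6 + 4.09*j^5 + 2.01*j^4 + 7.15*j^3 + 0.18*j^2 - 3.54*j - 7.51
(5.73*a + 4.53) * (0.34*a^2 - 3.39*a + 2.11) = 1.9482*a^3 - 17.8845*a^2 - 3.2664*a + 9.5583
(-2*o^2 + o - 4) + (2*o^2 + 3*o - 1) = 4*o - 5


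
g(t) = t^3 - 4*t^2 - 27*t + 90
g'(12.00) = 309.00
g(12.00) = 918.00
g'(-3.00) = 24.00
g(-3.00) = 108.00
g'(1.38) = -32.33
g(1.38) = 47.75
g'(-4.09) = 55.90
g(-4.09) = 65.10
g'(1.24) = -32.31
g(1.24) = 52.28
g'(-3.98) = 52.36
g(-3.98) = 71.05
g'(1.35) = -32.33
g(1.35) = 48.72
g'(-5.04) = 89.52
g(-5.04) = -3.55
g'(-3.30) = 32.07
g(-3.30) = 99.60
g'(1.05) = -32.09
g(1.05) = 58.40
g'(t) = 3*t^2 - 8*t - 27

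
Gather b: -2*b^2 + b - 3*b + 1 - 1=-2*b^2 - 2*b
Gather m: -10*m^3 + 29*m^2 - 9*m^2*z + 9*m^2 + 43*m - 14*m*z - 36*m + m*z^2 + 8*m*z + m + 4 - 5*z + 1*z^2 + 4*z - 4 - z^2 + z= -10*m^3 + m^2*(38 - 9*z) + m*(z^2 - 6*z + 8)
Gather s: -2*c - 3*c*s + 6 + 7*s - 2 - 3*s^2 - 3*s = -2*c - 3*s^2 + s*(4 - 3*c) + 4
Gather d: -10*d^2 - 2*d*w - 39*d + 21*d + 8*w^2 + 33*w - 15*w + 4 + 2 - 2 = -10*d^2 + d*(-2*w - 18) + 8*w^2 + 18*w + 4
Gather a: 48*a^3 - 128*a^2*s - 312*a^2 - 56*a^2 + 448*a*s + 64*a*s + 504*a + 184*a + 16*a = 48*a^3 + a^2*(-128*s - 368) + a*(512*s + 704)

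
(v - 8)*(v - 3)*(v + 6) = v^3 - 5*v^2 - 42*v + 144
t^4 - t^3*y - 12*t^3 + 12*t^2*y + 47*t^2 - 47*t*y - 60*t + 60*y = (t - 5)*(t - 4)*(t - 3)*(t - y)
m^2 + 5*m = m*(m + 5)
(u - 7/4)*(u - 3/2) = u^2 - 13*u/4 + 21/8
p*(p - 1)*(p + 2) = p^3 + p^2 - 2*p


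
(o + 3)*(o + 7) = o^2 + 10*o + 21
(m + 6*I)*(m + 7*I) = m^2 + 13*I*m - 42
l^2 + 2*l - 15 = (l - 3)*(l + 5)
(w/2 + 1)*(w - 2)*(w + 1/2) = w^3/2 + w^2/4 - 2*w - 1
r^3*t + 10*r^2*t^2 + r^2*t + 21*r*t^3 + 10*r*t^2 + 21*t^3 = (r + 3*t)*(r + 7*t)*(r*t + t)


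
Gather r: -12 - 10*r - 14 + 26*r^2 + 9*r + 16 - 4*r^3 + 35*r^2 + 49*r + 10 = -4*r^3 + 61*r^2 + 48*r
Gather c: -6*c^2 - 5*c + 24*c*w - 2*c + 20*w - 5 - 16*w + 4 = -6*c^2 + c*(24*w - 7) + 4*w - 1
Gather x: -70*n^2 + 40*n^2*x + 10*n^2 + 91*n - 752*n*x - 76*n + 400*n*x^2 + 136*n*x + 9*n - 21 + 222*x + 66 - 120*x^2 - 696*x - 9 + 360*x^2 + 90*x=-60*n^2 + 24*n + x^2*(400*n + 240) + x*(40*n^2 - 616*n - 384) + 36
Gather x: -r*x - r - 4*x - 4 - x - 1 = -r + x*(-r - 5) - 5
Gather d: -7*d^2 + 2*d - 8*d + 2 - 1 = -7*d^2 - 6*d + 1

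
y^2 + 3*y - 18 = (y - 3)*(y + 6)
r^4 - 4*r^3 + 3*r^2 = r^2*(r - 3)*(r - 1)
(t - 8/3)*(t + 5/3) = t^2 - t - 40/9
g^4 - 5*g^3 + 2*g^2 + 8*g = g*(g - 4)*(g - 2)*(g + 1)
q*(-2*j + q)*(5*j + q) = -10*j^2*q + 3*j*q^2 + q^3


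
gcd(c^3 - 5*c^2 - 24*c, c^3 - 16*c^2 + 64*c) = c^2 - 8*c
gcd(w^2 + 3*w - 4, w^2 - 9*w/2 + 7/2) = w - 1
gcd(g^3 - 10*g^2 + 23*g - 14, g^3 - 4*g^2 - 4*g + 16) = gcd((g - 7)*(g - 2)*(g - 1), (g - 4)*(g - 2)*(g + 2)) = g - 2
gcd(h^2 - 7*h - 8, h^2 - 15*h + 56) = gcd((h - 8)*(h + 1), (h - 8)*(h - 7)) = h - 8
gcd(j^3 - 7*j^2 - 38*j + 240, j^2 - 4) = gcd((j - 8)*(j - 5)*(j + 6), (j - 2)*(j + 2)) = 1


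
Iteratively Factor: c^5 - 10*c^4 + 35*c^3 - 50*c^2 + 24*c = (c)*(c^4 - 10*c^3 + 35*c^2 - 50*c + 24) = c*(c - 1)*(c^3 - 9*c^2 + 26*c - 24) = c*(c - 2)*(c - 1)*(c^2 - 7*c + 12) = c*(c - 3)*(c - 2)*(c - 1)*(c - 4)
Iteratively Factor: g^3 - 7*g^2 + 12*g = (g)*(g^2 - 7*g + 12) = g*(g - 4)*(g - 3)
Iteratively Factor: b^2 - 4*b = (b)*(b - 4)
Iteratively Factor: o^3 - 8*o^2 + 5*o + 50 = (o + 2)*(o^2 - 10*o + 25) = (o - 5)*(o + 2)*(o - 5)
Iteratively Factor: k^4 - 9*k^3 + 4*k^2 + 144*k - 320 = (k - 4)*(k^3 - 5*k^2 - 16*k + 80) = (k - 4)*(k + 4)*(k^2 - 9*k + 20) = (k - 4)^2*(k + 4)*(k - 5)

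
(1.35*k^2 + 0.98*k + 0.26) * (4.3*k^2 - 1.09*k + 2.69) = 5.805*k^4 + 2.7425*k^3 + 3.6813*k^2 + 2.3528*k + 0.6994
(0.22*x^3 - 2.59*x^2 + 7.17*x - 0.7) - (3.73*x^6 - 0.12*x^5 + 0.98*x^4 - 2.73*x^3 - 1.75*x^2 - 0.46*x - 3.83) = -3.73*x^6 + 0.12*x^5 - 0.98*x^4 + 2.95*x^3 - 0.84*x^2 + 7.63*x + 3.13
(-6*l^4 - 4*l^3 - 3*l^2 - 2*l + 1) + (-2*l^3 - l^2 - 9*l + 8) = -6*l^4 - 6*l^3 - 4*l^2 - 11*l + 9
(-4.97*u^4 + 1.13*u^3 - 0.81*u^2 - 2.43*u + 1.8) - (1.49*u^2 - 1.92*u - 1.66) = -4.97*u^4 + 1.13*u^3 - 2.3*u^2 - 0.51*u + 3.46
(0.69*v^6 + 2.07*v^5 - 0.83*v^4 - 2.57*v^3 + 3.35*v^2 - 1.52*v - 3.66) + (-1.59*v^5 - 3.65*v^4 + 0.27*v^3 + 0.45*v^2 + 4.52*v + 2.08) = 0.69*v^6 + 0.48*v^5 - 4.48*v^4 - 2.3*v^3 + 3.8*v^2 + 3.0*v - 1.58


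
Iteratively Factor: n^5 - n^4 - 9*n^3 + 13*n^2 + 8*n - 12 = (n - 2)*(n^4 + n^3 - 7*n^2 - n + 6) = (n - 2)*(n - 1)*(n^3 + 2*n^2 - 5*n - 6) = (n - 2)^2*(n - 1)*(n^2 + 4*n + 3) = (n - 2)^2*(n - 1)*(n + 1)*(n + 3)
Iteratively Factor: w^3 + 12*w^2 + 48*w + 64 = (w + 4)*(w^2 + 8*w + 16) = (w + 4)^2*(w + 4)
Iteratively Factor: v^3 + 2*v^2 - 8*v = (v - 2)*(v^2 + 4*v) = (v - 2)*(v + 4)*(v)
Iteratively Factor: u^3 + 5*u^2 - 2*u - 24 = (u + 4)*(u^2 + u - 6) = (u - 2)*(u + 4)*(u + 3)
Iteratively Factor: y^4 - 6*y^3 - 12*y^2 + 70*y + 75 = (y + 1)*(y^3 - 7*y^2 - 5*y + 75) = (y - 5)*(y + 1)*(y^2 - 2*y - 15) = (y - 5)*(y + 1)*(y + 3)*(y - 5)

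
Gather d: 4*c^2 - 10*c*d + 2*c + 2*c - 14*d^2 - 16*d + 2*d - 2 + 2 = 4*c^2 + 4*c - 14*d^2 + d*(-10*c - 14)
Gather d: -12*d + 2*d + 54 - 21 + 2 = 35 - 10*d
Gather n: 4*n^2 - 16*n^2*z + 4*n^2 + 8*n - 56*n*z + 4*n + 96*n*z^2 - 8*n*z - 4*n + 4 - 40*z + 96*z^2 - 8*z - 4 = n^2*(8 - 16*z) + n*(96*z^2 - 64*z + 8) + 96*z^2 - 48*z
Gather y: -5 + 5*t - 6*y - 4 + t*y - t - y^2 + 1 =4*t - y^2 + y*(t - 6) - 8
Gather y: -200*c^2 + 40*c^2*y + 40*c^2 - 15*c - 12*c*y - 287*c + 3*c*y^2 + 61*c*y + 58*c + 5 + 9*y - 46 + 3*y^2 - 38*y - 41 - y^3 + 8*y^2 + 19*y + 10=-160*c^2 - 244*c - y^3 + y^2*(3*c + 11) + y*(40*c^2 + 49*c - 10) - 72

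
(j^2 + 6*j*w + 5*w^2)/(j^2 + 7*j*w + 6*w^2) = (j + 5*w)/(j + 6*w)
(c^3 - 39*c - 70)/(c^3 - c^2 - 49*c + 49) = (c^2 + 7*c + 10)/(c^2 + 6*c - 7)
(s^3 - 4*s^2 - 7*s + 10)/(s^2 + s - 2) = s - 5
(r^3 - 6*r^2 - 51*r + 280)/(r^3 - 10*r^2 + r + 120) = (r + 7)/(r + 3)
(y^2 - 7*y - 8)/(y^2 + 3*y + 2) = (y - 8)/(y + 2)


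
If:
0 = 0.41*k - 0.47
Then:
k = 1.15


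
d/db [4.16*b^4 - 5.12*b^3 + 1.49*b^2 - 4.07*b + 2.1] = 16.64*b^3 - 15.36*b^2 + 2.98*b - 4.07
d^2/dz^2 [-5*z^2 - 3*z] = -10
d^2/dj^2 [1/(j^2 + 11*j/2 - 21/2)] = 4*(-4*j^2 - 22*j + (4*j + 11)^2 + 42)/(2*j^2 + 11*j - 21)^3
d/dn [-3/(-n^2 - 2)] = -6*n/(n^2 + 2)^2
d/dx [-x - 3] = -1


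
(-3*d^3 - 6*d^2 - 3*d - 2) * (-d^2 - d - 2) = 3*d^5 + 9*d^4 + 15*d^3 + 17*d^2 + 8*d + 4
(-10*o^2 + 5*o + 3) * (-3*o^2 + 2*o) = 30*o^4 - 35*o^3 + o^2 + 6*o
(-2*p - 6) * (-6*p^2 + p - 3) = 12*p^3 + 34*p^2 + 18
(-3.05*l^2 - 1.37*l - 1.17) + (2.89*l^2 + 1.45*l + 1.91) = -0.16*l^2 + 0.0799999999999998*l + 0.74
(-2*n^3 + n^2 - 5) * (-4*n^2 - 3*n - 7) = 8*n^5 + 2*n^4 + 11*n^3 + 13*n^2 + 15*n + 35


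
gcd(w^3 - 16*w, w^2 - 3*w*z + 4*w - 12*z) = w + 4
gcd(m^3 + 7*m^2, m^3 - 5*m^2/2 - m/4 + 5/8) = 1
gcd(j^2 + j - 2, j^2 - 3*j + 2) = j - 1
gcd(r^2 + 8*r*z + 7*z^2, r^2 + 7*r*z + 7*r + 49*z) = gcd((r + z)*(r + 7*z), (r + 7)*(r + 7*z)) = r + 7*z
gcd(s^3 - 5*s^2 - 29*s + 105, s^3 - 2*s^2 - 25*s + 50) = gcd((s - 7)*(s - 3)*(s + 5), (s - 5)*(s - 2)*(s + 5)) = s + 5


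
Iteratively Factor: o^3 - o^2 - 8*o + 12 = (o + 3)*(o^2 - 4*o + 4) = (o - 2)*(o + 3)*(o - 2)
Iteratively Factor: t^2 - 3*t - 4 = (t + 1)*(t - 4)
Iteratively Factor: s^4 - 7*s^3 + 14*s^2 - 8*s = (s - 2)*(s^3 - 5*s^2 + 4*s) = s*(s - 2)*(s^2 - 5*s + 4) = s*(s - 2)*(s - 1)*(s - 4)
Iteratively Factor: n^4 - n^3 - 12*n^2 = (n)*(n^3 - n^2 - 12*n) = n*(n - 4)*(n^2 + 3*n) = n^2*(n - 4)*(n + 3)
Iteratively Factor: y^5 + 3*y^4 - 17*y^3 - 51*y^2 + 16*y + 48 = (y - 4)*(y^4 + 7*y^3 + 11*y^2 - 7*y - 12) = (y - 4)*(y + 3)*(y^3 + 4*y^2 - y - 4) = (y - 4)*(y + 3)*(y + 4)*(y^2 - 1) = (y - 4)*(y - 1)*(y + 3)*(y + 4)*(y + 1)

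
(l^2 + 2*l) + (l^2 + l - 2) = 2*l^2 + 3*l - 2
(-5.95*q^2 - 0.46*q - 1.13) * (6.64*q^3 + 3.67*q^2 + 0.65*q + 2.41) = -39.508*q^5 - 24.8909*q^4 - 13.0589*q^3 - 18.7856*q^2 - 1.8431*q - 2.7233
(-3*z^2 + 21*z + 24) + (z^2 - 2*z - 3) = -2*z^2 + 19*z + 21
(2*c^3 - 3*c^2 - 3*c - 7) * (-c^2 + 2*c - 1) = -2*c^5 + 7*c^4 - 5*c^3 + 4*c^2 - 11*c + 7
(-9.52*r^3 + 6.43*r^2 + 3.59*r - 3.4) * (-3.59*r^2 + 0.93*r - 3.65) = 34.1768*r^5 - 31.9373*r^4 + 27.8398*r^3 - 7.9248*r^2 - 16.2655*r + 12.41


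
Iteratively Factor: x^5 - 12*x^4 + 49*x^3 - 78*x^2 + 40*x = (x)*(x^4 - 12*x^3 + 49*x^2 - 78*x + 40) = x*(x - 5)*(x^3 - 7*x^2 + 14*x - 8) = x*(x - 5)*(x - 4)*(x^2 - 3*x + 2) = x*(x - 5)*(x - 4)*(x - 2)*(x - 1)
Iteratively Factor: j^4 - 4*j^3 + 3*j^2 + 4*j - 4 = (j + 1)*(j^3 - 5*j^2 + 8*j - 4) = (j - 2)*(j + 1)*(j^2 - 3*j + 2) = (j - 2)^2*(j + 1)*(j - 1)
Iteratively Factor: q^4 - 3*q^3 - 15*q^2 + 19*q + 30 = (q - 5)*(q^3 + 2*q^2 - 5*q - 6) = (q - 5)*(q + 3)*(q^2 - q - 2) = (q - 5)*(q - 2)*(q + 3)*(q + 1)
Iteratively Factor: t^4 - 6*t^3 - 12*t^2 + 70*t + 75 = (t - 5)*(t^3 - t^2 - 17*t - 15) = (t - 5)^2*(t^2 + 4*t + 3) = (t - 5)^2*(t + 1)*(t + 3)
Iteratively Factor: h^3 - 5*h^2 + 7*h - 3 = (h - 1)*(h^2 - 4*h + 3) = (h - 3)*(h - 1)*(h - 1)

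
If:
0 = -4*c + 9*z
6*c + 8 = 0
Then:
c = -4/3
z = -16/27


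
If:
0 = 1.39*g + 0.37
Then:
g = -0.27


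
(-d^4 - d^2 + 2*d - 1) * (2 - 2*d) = 2*d^5 - 2*d^4 + 2*d^3 - 6*d^2 + 6*d - 2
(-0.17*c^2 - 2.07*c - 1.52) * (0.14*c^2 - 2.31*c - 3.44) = -0.0238*c^4 + 0.1029*c^3 + 5.1537*c^2 + 10.632*c + 5.2288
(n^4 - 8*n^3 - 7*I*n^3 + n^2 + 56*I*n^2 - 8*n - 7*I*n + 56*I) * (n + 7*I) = n^5 - 8*n^4 + 50*n^3 - 400*n^2 + 49*n - 392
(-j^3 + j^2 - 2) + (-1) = -j^3 + j^2 - 3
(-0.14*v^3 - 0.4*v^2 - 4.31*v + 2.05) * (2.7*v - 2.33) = -0.378*v^4 - 0.7538*v^3 - 10.705*v^2 + 15.5773*v - 4.7765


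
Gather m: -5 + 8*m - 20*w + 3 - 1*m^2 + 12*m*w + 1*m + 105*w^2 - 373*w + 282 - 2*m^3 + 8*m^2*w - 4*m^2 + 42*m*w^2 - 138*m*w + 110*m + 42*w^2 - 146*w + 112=-2*m^3 + m^2*(8*w - 5) + m*(42*w^2 - 126*w + 119) + 147*w^2 - 539*w + 392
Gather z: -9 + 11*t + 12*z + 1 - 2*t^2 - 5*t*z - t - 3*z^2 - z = -2*t^2 + 10*t - 3*z^2 + z*(11 - 5*t) - 8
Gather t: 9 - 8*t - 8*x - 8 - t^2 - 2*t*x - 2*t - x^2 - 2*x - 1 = -t^2 + t*(-2*x - 10) - x^2 - 10*x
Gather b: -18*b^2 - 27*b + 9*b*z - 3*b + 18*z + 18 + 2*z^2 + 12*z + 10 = -18*b^2 + b*(9*z - 30) + 2*z^2 + 30*z + 28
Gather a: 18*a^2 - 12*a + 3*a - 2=18*a^2 - 9*a - 2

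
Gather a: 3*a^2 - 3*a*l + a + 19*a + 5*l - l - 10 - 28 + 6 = 3*a^2 + a*(20 - 3*l) + 4*l - 32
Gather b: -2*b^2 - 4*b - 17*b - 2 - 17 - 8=-2*b^2 - 21*b - 27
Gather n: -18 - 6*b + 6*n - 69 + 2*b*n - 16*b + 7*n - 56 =-22*b + n*(2*b + 13) - 143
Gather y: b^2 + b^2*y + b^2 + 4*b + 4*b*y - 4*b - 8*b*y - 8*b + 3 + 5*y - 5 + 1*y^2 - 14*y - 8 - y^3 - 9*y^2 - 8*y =2*b^2 - 8*b - y^3 - 8*y^2 + y*(b^2 - 4*b - 17) - 10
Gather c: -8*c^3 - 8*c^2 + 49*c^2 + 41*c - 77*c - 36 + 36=-8*c^3 + 41*c^2 - 36*c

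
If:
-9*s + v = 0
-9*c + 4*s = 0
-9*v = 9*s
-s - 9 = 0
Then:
No Solution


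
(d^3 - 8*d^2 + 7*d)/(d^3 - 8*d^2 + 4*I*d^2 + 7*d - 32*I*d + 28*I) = d/(d + 4*I)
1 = 1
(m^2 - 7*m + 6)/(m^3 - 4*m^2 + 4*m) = (m^2 - 7*m + 6)/(m*(m^2 - 4*m + 4))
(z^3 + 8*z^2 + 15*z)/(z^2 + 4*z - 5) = z*(z + 3)/(z - 1)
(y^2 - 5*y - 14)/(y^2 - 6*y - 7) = (y + 2)/(y + 1)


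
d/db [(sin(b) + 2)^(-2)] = -2*cos(b)/(sin(b) + 2)^3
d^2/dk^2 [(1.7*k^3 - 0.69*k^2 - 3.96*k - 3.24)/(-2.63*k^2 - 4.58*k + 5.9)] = (-1.4210854715202e-14*k^5 - 85.9183640000001*k^3 + 474.329316*k^2 + 247.784496*k + 498.529272)/(18.191447*k^6 + 95.038206*k^5 + 43.074666*k^4 - 330.335248*k^3 - 96.6313800000001*k^2 + 478.2894*k - 205.379)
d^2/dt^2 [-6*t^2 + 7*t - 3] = -12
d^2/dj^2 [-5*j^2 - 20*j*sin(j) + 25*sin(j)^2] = 20*j*sin(j) - 100*sin(j)^2 - 40*cos(j) + 40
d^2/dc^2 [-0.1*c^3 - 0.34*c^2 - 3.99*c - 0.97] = -0.6*c - 0.68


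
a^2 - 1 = (a - 1)*(a + 1)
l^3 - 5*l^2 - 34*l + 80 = (l - 8)*(l - 2)*(l + 5)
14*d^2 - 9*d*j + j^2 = (-7*d + j)*(-2*d + j)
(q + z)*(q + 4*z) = q^2 + 5*q*z + 4*z^2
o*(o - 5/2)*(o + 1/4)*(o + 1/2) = o^4 - 7*o^3/4 - 7*o^2/4 - 5*o/16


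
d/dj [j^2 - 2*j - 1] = 2*j - 2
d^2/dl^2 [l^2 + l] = 2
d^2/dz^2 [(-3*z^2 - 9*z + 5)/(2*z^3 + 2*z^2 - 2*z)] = (-3*z^6 - 27*z^5 - 6*z^4 + 19*z^3 - 15*z + 5)/(z^3*(z^6 + 3*z^5 - 5*z^3 + 3*z - 1))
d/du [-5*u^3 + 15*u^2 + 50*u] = -15*u^2 + 30*u + 50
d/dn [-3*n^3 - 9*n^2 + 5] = 9*n*(-n - 2)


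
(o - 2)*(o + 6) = o^2 + 4*o - 12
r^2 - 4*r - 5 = (r - 5)*(r + 1)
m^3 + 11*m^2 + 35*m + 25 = (m + 1)*(m + 5)^2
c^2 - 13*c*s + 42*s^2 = (c - 7*s)*(c - 6*s)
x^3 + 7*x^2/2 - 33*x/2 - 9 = (x - 3)*(x + 1/2)*(x + 6)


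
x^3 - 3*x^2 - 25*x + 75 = (x - 5)*(x - 3)*(x + 5)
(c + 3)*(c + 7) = c^2 + 10*c + 21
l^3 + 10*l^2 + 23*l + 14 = (l + 1)*(l + 2)*(l + 7)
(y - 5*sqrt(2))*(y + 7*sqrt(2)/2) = y^2 - 3*sqrt(2)*y/2 - 35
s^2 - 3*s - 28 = (s - 7)*(s + 4)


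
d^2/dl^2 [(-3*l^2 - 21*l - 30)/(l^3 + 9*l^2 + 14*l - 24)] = 6*(-l^6 - 21*l^5 - 207*l^4 - 1231*l^3 - 4506*l^2 - 9036*l - 7048)/(l^9 + 27*l^8 + 285*l^7 + 1413*l^6 + 2694*l^5 - 2556*l^4 - 13672*l^3 + 1440*l^2 + 24192*l - 13824)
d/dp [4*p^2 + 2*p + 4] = 8*p + 2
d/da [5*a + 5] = 5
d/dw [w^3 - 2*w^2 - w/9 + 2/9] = 3*w^2 - 4*w - 1/9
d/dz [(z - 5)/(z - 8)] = -3/(z - 8)^2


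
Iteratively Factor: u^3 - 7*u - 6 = (u + 1)*(u^2 - u - 6) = (u - 3)*(u + 1)*(u + 2)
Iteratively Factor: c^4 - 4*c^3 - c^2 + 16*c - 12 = (c + 2)*(c^3 - 6*c^2 + 11*c - 6) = (c - 3)*(c + 2)*(c^2 - 3*c + 2) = (c - 3)*(c - 1)*(c + 2)*(c - 2)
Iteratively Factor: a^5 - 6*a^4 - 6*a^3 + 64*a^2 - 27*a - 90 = (a + 3)*(a^4 - 9*a^3 + 21*a^2 + a - 30) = (a + 1)*(a + 3)*(a^3 - 10*a^2 + 31*a - 30) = (a - 3)*(a + 1)*(a + 3)*(a^2 - 7*a + 10) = (a - 3)*(a - 2)*(a + 1)*(a + 3)*(a - 5)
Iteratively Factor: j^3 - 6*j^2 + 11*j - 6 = (j - 3)*(j^2 - 3*j + 2) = (j - 3)*(j - 1)*(j - 2)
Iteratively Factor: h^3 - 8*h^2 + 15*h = (h)*(h^2 - 8*h + 15) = h*(h - 5)*(h - 3)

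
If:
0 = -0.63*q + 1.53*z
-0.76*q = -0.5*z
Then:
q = 0.00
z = 0.00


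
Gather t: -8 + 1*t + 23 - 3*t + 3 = 18 - 2*t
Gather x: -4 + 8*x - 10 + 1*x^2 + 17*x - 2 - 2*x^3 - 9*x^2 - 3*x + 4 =-2*x^3 - 8*x^2 + 22*x - 12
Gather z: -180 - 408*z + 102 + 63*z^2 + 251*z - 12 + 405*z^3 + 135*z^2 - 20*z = 405*z^3 + 198*z^2 - 177*z - 90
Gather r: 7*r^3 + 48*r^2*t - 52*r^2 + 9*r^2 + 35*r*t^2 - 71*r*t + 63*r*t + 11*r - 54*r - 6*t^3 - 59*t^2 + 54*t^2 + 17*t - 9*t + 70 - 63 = 7*r^3 + r^2*(48*t - 43) + r*(35*t^2 - 8*t - 43) - 6*t^3 - 5*t^2 + 8*t + 7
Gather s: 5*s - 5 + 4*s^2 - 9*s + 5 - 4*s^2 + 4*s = 0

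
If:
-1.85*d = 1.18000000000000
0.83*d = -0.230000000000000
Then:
No Solution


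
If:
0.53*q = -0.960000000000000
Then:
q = -1.81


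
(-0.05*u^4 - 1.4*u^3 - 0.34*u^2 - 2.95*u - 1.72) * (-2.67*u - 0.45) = 0.1335*u^5 + 3.7605*u^4 + 1.5378*u^3 + 8.0295*u^2 + 5.9199*u + 0.774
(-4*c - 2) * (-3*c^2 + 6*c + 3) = 12*c^3 - 18*c^2 - 24*c - 6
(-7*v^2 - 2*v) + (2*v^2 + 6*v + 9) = -5*v^2 + 4*v + 9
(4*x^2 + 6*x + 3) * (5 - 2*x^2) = -8*x^4 - 12*x^3 + 14*x^2 + 30*x + 15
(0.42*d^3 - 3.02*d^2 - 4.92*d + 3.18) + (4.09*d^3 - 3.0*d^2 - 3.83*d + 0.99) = 4.51*d^3 - 6.02*d^2 - 8.75*d + 4.17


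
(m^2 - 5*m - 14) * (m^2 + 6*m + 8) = m^4 + m^3 - 36*m^2 - 124*m - 112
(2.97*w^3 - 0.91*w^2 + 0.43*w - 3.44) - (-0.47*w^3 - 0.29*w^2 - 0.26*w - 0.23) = 3.44*w^3 - 0.62*w^2 + 0.69*w - 3.21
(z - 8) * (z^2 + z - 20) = z^3 - 7*z^2 - 28*z + 160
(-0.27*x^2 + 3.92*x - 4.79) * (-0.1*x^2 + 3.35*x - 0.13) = 0.027*x^4 - 1.2965*x^3 + 13.6461*x^2 - 16.5561*x + 0.6227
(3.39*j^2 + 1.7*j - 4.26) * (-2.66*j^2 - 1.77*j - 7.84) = -9.0174*j^4 - 10.5223*j^3 - 18.255*j^2 - 5.7878*j + 33.3984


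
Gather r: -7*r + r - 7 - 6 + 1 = -6*r - 12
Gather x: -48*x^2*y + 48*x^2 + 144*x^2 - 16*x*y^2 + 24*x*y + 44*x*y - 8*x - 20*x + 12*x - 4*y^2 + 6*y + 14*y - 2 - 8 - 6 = x^2*(192 - 48*y) + x*(-16*y^2 + 68*y - 16) - 4*y^2 + 20*y - 16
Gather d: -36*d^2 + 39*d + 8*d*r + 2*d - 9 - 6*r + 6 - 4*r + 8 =-36*d^2 + d*(8*r + 41) - 10*r + 5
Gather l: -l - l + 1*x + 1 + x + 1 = -2*l + 2*x + 2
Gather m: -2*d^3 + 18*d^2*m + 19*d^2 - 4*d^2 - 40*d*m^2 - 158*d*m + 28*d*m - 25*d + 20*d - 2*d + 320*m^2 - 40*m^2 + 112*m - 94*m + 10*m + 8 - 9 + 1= -2*d^3 + 15*d^2 - 7*d + m^2*(280 - 40*d) + m*(18*d^2 - 130*d + 28)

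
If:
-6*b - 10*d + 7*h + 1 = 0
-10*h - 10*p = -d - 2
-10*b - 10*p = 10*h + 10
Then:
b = 7*p/87 - 38/29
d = 32/29 - 70*p/87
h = 9/29 - 94*p/87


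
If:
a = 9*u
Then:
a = 9*u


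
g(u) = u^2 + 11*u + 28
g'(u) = 2*u + 11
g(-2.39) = 7.42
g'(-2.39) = 6.22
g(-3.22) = 2.95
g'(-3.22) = 4.56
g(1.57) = 47.73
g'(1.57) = 14.14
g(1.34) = 44.54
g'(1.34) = 13.68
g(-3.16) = 3.23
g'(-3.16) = 4.68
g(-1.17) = 16.50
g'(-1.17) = 8.66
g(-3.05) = 3.75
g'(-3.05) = 4.90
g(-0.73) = 20.50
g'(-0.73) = 9.54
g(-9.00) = 10.00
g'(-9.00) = -7.00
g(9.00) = 208.00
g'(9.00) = 29.00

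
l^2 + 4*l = l*(l + 4)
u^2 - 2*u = u*(u - 2)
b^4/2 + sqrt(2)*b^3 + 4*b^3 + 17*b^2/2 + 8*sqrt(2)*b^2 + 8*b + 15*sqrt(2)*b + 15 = (b/2 + sqrt(2)/2)*(b + 3)*(b + 5)*(b + sqrt(2))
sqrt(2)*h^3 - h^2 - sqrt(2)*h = h*(h - sqrt(2))*(sqrt(2)*h + 1)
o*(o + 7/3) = o^2 + 7*o/3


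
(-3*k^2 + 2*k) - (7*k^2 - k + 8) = -10*k^2 + 3*k - 8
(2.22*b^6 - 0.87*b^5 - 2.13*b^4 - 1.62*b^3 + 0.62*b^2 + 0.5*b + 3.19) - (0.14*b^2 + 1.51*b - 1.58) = 2.22*b^6 - 0.87*b^5 - 2.13*b^4 - 1.62*b^3 + 0.48*b^2 - 1.01*b + 4.77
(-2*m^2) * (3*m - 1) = -6*m^3 + 2*m^2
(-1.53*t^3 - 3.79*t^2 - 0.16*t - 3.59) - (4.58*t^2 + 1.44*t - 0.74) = -1.53*t^3 - 8.37*t^2 - 1.6*t - 2.85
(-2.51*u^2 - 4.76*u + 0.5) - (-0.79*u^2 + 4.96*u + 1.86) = -1.72*u^2 - 9.72*u - 1.36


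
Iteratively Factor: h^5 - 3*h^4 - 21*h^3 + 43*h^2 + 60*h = (h + 4)*(h^4 - 7*h^3 + 7*h^2 + 15*h) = h*(h + 4)*(h^3 - 7*h^2 + 7*h + 15) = h*(h - 5)*(h + 4)*(h^2 - 2*h - 3) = h*(h - 5)*(h + 1)*(h + 4)*(h - 3)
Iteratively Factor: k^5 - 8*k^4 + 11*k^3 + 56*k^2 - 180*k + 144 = (k - 2)*(k^4 - 6*k^3 - k^2 + 54*k - 72) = (k - 3)*(k - 2)*(k^3 - 3*k^2 - 10*k + 24) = (k - 3)*(k - 2)*(k + 3)*(k^2 - 6*k + 8) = (k - 4)*(k - 3)*(k - 2)*(k + 3)*(k - 2)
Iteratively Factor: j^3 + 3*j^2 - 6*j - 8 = (j - 2)*(j^2 + 5*j + 4) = (j - 2)*(j + 4)*(j + 1)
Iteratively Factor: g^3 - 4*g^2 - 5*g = (g - 5)*(g^2 + g) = (g - 5)*(g + 1)*(g)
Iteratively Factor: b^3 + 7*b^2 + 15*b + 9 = (b + 3)*(b^2 + 4*b + 3) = (b + 1)*(b + 3)*(b + 3)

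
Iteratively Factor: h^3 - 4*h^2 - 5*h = (h - 5)*(h^2 + h) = (h - 5)*(h + 1)*(h)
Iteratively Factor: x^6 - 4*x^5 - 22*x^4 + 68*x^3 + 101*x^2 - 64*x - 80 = (x + 1)*(x^5 - 5*x^4 - 17*x^3 + 85*x^2 + 16*x - 80) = (x - 5)*(x + 1)*(x^4 - 17*x^2 + 16) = (x - 5)*(x + 1)^2*(x^3 - x^2 - 16*x + 16) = (x - 5)*(x - 4)*(x + 1)^2*(x^2 + 3*x - 4) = (x - 5)*(x - 4)*(x + 1)^2*(x + 4)*(x - 1)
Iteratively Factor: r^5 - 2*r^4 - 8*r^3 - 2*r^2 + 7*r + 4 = (r + 1)*(r^4 - 3*r^3 - 5*r^2 + 3*r + 4) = (r + 1)^2*(r^3 - 4*r^2 - r + 4) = (r - 1)*(r + 1)^2*(r^2 - 3*r - 4) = (r - 1)*(r + 1)^3*(r - 4)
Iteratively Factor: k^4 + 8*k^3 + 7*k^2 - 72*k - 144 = (k + 4)*(k^3 + 4*k^2 - 9*k - 36) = (k - 3)*(k + 4)*(k^2 + 7*k + 12) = (k - 3)*(k + 3)*(k + 4)*(k + 4)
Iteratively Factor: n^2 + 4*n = (n)*(n + 4)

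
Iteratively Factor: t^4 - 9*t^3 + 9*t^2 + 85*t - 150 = (t - 2)*(t^3 - 7*t^2 - 5*t + 75) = (t - 5)*(t - 2)*(t^2 - 2*t - 15) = (t - 5)^2*(t - 2)*(t + 3)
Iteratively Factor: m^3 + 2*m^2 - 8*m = (m + 4)*(m^2 - 2*m) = (m - 2)*(m + 4)*(m)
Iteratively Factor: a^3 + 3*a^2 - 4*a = (a + 4)*(a^2 - a) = a*(a + 4)*(a - 1)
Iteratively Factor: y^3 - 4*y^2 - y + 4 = (y - 4)*(y^2 - 1) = (y - 4)*(y + 1)*(y - 1)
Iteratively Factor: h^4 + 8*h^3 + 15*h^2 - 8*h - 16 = (h + 4)*(h^3 + 4*h^2 - h - 4) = (h - 1)*(h + 4)*(h^2 + 5*h + 4) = (h - 1)*(h + 4)^2*(h + 1)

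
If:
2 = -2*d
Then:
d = -1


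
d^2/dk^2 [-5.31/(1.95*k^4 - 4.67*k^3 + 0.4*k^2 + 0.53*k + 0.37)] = ((124.254*k^2 - 148.7862*k + 4.248)*(1.95*k^4 - 4.67*k^3 + 0.4*k^2 + 0.53*k + 0.37) - 5.31*(7.8*k^3 - 14.01*k^2 + 0.8*k + 0.53)*(15.6*k^3 - 28.02*k^2 + 1.6*k + 1.06))/(1.95*k^4 - 4.67*k^3 + 0.4*k^2 + 0.53*k + 0.37)^3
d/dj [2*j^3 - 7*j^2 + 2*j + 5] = 6*j^2 - 14*j + 2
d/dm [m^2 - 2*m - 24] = 2*m - 2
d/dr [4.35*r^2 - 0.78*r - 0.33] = 8.7*r - 0.78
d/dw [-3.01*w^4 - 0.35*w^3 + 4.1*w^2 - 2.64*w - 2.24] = -12.04*w^3 - 1.05*w^2 + 8.2*w - 2.64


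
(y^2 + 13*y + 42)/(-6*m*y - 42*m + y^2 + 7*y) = (y + 6)/(-6*m + y)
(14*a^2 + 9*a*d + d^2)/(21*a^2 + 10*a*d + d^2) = (2*a + d)/(3*a + d)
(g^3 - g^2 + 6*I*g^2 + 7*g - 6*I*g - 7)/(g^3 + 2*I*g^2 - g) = (g^3 + g^2*(-1 + 6*I) + g*(7 - 6*I) - 7)/(g*(g^2 + 2*I*g - 1))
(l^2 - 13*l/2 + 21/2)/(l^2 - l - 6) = (l - 7/2)/(l + 2)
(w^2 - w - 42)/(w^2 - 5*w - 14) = (w + 6)/(w + 2)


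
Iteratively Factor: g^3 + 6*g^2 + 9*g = (g + 3)*(g^2 + 3*g) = (g + 3)^2*(g)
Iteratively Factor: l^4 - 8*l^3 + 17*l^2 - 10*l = (l - 1)*(l^3 - 7*l^2 + 10*l) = (l - 5)*(l - 1)*(l^2 - 2*l) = (l - 5)*(l - 2)*(l - 1)*(l)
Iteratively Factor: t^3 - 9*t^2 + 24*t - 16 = (t - 1)*(t^2 - 8*t + 16) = (t - 4)*(t - 1)*(t - 4)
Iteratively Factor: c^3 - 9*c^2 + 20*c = (c - 5)*(c^2 - 4*c) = c*(c - 5)*(c - 4)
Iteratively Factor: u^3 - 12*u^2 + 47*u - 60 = (u - 3)*(u^2 - 9*u + 20) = (u - 4)*(u - 3)*(u - 5)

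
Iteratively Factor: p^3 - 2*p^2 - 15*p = (p + 3)*(p^2 - 5*p) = (p - 5)*(p + 3)*(p)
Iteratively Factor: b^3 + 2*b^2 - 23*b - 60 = (b - 5)*(b^2 + 7*b + 12) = (b - 5)*(b + 3)*(b + 4)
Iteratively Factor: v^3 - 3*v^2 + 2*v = (v)*(v^2 - 3*v + 2) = v*(v - 2)*(v - 1)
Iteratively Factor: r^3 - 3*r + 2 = (r + 2)*(r^2 - 2*r + 1) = (r - 1)*(r + 2)*(r - 1)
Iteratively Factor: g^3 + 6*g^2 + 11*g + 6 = (g + 2)*(g^2 + 4*g + 3) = (g + 1)*(g + 2)*(g + 3)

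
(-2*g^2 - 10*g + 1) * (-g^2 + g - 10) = 2*g^4 + 8*g^3 + 9*g^2 + 101*g - 10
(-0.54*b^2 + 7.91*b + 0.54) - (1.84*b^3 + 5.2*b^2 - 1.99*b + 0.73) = -1.84*b^3 - 5.74*b^2 + 9.9*b - 0.19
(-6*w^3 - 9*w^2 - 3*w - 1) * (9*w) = -54*w^4 - 81*w^3 - 27*w^2 - 9*w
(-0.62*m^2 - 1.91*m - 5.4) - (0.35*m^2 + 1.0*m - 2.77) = -0.97*m^2 - 2.91*m - 2.63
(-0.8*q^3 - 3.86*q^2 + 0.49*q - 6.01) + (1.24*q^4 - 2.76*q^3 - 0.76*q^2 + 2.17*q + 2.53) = 1.24*q^4 - 3.56*q^3 - 4.62*q^2 + 2.66*q - 3.48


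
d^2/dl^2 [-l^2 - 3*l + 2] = -2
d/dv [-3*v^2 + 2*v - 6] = 2 - 6*v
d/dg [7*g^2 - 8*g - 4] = 14*g - 8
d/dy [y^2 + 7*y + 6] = 2*y + 7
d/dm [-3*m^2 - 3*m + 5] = -6*m - 3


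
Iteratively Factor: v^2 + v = (v)*(v + 1)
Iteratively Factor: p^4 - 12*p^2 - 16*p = (p - 4)*(p^3 + 4*p^2 + 4*p) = (p - 4)*(p + 2)*(p^2 + 2*p) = (p - 4)*(p + 2)^2*(p)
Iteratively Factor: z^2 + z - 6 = (z + 3)*(z - 2)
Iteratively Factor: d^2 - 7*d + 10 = (d - 2)*(d - 5)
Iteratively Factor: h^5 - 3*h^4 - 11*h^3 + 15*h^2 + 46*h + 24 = (h - 3)*(h^4 - 11*h^2 - 18*h - 8) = (h - 4)*(h - 3)*(h^3 + 4*h^2 + 5*h + 2) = (h - 4)*(h - 3)*(h + 1)*(h^2 + 3*h + 2) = (h - 4)*(h - 3)*(h + 1)^2*(h + 2)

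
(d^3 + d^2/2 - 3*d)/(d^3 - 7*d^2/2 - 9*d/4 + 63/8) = 4*d*(d + 2)/(4*d^2 - 8*d - 21)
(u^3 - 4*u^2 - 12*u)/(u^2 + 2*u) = u - 6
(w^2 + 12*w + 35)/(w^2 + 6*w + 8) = (w^2 + 12*w + 35)/(w^2 + 6*w + 8)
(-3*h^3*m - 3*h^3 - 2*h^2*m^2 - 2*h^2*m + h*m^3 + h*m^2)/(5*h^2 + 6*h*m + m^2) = h*(-3*h*m - 3*h + m^2 + m)/(5*h + m)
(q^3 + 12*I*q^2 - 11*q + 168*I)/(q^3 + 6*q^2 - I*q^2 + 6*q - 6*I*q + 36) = (q^2 + 15*I*q - 56)/(q^2 + 2*q*(3 + I) + 12*I)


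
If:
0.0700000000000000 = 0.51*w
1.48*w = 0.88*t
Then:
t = 0.23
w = 0.14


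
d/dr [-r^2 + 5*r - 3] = 5 - 2*r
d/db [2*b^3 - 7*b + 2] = 6*b^2 - 7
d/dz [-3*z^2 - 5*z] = -6*z - 5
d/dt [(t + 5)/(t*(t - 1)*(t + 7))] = (-2*t^3 - 21*t^2 - 60*t + 35)/(t^2*(t^4 + 12*t^3 + 22*t^2 - 84*t + 49))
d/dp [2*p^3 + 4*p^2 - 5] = 2*p*(3*p + 4)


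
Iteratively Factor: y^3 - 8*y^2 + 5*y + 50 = (y - 5)*(y^2 - 3*y - 10) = (y - 5)*(y + 2)*(y - 5)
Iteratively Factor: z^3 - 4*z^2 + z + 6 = (z - 3)*(z^2 - z - 2) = (z - 3)*(z + 1)*(z - 2)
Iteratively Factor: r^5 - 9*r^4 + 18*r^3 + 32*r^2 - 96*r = (r - 4)*(r^4 - 5*r^3 - 2*r^2 + 24*r) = r*(r - 4)*(r^3 - 5*r^2 - 2*r + 24) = r*(r - 4)^2*(r^2 - r - 6) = r*(r - 4)^2*(r - 3)*(r + 2)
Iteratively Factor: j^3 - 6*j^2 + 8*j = (j - 4)*(j^2 - 2*j) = (j - 4)*(j - 2)*(j)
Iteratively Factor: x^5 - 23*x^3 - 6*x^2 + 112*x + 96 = (x + 2)*(x^4 - 2*x^3 - 19*x^2 + 32*x + 48) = (x - 4)*(x + 2)*(x^3 + 2*x^2 - 11*x - 12) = (x - 4)*(x + 1)*(x + 2)*(x^2 + x - 12) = (x - 4)*(x - 3)*(x + 1)*(x + 2)*(x + 4)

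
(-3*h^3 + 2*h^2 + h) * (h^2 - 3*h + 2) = -3*h^5 + 11*h^4 - 11*h^3 + h^2 + 2*h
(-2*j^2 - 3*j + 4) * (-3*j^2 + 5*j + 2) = 6*j^4 - j^3 - 31*j^2 + 14*j + 8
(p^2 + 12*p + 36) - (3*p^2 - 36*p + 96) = -2*p^2 + 48*p - 60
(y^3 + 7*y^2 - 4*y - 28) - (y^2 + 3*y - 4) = y^3 + 6*y^2 - 7*y - 24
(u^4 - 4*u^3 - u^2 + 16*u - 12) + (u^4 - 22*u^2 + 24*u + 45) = 2*u^4 - 4*u^3 - 23*u^2 + 40*u + 33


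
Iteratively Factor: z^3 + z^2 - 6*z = (z)*(z^2 + z - 6) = z*(z + 3)*(z - 2)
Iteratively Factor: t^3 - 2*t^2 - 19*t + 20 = (t - 5)*(t^2 + 3*t - 4) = (t - 5)*(t + 4)*(t - 1)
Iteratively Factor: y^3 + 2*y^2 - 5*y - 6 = (y - 2)*(y^2 + 4*y + 3) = (y - 2)*(y + 1)*(y + 3)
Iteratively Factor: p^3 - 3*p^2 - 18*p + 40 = (p + 4)*(p^2 - 7*p + 10) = (p - 2)*(p + 4)*(p - 5)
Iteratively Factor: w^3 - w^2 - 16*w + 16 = (w + 4)*(w^2 - 5*w + 4) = (w - 1)*(w + 4)*(w - 4)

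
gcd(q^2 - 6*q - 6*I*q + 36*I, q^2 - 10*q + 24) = q - 6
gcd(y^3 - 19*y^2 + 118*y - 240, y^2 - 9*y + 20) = y - 5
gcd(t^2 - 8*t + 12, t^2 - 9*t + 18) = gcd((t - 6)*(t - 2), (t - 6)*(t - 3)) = t - 6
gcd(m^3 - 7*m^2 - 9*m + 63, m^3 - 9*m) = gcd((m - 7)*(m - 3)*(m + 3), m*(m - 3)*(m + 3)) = m^2 - 9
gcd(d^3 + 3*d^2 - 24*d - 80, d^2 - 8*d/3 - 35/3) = d - 5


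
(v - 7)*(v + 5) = v^2 - 2*v - 35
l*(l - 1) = l^2 - l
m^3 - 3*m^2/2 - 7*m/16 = m*(m - 7/4)*(m + 1/4)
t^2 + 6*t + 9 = (t + 3)^2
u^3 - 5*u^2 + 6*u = u*(u - 3)*(u - 2)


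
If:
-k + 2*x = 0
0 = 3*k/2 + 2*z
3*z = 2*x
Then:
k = 0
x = 0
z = 0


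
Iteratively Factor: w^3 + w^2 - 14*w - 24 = (w + 3)*(w^2 - 2*w - 8) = (w + 2)*(w + 3)*(w - 4)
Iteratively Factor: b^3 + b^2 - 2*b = (b + 2)*(b^2 - b) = (b - 1)*(b + 2)*(b)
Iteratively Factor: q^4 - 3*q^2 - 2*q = (q)*(q^3 - 3*q - 2) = q*(q + 1)*(q^2 - q - 2) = q*(q - 2)*(q + 1)*(q + 1)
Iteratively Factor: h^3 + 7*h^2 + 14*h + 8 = (h + 2)*(h^2 + 5*h + 4) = (h + 1)*(h + 2)*(h + 4)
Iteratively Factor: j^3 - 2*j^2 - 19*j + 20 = (j + 4)*(j^2 - 6*j + 5) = (j - 1)*(j + 4)*(j - 5)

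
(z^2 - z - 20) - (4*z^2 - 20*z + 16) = -3*z^2 + 19*z - 36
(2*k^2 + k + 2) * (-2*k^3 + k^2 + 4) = -4*k^5 - 3*k^3 + 10*k^2 + 4*k + 8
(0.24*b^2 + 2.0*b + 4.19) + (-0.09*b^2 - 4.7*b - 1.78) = 0.15*b^2 - 2.7*b + 2.41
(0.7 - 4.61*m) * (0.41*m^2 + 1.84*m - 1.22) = -1.8901*m^3 - 8.1954*m^2 + 6.9122*m - 0.854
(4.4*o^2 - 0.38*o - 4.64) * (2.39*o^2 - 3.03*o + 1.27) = 10.516*o^4 - 14.2402*o^3 - 4.3502*o^2 + 13.5766*o - 5.8928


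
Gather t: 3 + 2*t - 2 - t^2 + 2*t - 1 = -t^2 + 4*t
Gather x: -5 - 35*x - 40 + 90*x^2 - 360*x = 90*x^2 - 395*x - 45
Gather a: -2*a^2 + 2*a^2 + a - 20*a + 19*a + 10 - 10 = 0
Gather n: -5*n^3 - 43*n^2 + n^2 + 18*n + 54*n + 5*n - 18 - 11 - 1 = -5*n^3 - 42*n^2 + 77*n - 30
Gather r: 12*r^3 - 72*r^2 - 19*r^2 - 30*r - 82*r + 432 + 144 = 12*r^3 - 91*r^2 - 112*r + 576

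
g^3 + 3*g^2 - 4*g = g*(g - 1)*(g + 4)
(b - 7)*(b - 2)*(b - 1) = b^3 - 10*b^2 + 23*b - 14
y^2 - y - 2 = (y - 2)*(y + 1)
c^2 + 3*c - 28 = (c - 4)*(c + 7)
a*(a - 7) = a^2 - 7*a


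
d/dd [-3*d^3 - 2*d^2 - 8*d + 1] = -9*d^2 - 4*d - 8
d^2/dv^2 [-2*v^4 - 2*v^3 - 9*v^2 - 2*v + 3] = -24*v^2 - 12*v - 18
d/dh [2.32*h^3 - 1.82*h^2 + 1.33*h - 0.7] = 6.96*h^2 - 3.64*h + 1.33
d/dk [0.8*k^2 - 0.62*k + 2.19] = 1.6*k - 0.62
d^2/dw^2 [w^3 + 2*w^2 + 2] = 6*w + 4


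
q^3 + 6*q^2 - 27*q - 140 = (q - 5)*(q + 4)*(q + 7)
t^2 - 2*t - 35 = (t - 7)*(t + 5)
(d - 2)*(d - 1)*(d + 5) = d^3 + 2*d^2 - 13*d + 10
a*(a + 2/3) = a^2 + 2*a/3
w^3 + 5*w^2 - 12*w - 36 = (w - 3)*(w + 2)*(w + 6)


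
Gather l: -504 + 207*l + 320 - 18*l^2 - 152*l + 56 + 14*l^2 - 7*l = -4*l^2 + 48*l - 128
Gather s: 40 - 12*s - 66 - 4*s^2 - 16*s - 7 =-4*s^2 - 28*s - 33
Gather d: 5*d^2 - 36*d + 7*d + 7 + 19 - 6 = 5*d^2 - 29*d + 20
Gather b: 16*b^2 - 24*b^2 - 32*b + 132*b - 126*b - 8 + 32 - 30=-8*b^2 - 26*b - 6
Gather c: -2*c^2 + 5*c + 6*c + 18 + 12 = -2*c^2 + 11*c + 30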